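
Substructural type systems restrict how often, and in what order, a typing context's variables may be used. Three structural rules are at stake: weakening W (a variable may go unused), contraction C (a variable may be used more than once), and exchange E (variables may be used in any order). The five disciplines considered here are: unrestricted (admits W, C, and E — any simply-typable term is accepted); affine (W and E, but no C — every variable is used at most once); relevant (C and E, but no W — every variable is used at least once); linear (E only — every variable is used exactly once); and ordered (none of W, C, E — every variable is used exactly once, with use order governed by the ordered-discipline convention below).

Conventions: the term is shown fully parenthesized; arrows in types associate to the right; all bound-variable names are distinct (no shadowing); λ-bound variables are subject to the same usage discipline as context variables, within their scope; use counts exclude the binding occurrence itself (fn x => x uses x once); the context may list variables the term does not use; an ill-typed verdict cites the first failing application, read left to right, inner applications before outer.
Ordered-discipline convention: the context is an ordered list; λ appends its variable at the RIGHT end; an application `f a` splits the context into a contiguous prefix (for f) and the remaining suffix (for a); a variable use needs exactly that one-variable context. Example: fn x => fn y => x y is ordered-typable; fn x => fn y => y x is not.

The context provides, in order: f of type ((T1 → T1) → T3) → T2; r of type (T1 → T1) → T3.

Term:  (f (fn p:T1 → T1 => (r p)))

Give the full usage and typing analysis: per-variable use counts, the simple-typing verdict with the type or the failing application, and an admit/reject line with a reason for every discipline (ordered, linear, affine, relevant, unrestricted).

variable uses: f=1; r=1; p (λ-bound)=1
use order (left to right): f, r, p
typing: ✓ — T2
ordered: ✓, one use each (f, r, p); ordered split holds
linear: ✓, single use per variable (f, r, p)
affine: ✓, no duplicate uses among f, r, p
relevant: ✓, none of f, r, p goes unused
unrestricted: ✓, simply typable at T2; W, C, E all held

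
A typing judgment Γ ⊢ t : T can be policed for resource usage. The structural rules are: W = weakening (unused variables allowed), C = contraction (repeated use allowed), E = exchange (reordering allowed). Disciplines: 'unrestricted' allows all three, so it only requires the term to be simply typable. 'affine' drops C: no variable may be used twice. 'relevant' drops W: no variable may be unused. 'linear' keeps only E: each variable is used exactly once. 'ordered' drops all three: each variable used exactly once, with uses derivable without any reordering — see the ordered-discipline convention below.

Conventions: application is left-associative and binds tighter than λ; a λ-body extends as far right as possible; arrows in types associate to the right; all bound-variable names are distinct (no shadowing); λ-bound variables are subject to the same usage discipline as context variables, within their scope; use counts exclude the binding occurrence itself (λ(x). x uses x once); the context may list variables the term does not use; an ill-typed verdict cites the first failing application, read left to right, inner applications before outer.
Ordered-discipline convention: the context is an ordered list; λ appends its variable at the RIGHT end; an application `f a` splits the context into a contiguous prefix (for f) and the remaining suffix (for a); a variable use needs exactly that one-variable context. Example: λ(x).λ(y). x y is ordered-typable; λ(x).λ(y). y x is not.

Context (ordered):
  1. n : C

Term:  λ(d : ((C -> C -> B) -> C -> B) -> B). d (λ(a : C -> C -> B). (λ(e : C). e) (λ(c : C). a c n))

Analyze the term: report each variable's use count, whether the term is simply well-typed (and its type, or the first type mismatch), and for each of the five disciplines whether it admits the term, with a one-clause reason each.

variable uses: n=1, d (λ-bound)=1, a (λ-bound)=1, e (λ-bound)=1, c (λ-bound)=1
left-to-right use order: d, e, a, c, n
typing: ill-typed: an argument C -> B mismatches the expected C
ordered: ✗ — fails simple typing
linear: ✗ — a type mismatch blocks all five
affine: ✗ — the type mismatch rejects it
relevant: ✗ — not simply typable
unrestricted: ✗ — fails simple typing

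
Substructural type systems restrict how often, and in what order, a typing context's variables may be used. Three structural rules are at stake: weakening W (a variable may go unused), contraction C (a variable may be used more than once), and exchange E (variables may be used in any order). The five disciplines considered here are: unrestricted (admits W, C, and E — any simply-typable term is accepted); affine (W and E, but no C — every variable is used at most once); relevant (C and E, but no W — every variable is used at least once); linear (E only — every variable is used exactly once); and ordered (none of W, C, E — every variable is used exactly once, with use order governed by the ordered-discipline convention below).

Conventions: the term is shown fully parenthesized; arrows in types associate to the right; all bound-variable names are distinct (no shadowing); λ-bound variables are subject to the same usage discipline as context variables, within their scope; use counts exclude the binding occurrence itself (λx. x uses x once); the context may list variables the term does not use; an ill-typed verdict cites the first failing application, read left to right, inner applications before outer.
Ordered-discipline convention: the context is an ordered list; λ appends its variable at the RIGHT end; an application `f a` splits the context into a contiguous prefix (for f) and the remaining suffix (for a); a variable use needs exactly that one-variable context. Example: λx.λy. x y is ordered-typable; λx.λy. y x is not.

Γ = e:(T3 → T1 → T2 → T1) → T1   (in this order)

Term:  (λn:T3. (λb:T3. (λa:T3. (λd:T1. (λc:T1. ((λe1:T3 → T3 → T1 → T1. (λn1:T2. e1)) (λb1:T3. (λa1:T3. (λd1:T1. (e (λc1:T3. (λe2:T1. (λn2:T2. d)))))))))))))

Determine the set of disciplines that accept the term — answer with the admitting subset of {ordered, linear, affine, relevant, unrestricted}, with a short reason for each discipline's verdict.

admitting disciplines: affine, unrestricted
counts: e=1; n [bound]=0; b [bound]=0; a [bound]=0; d [bound]=1; c [bound]=0; e1 [bound]=1; n1 [bound]=0; b1 [bound]=0; a1 [bound]=0; d1 [bound]=0; c1 [bound]=0; e2 [bound]=0; n2 [bound]=0
left-to-right use order: e1, e, d
typing: the term checks, with type T3 → T3 → T3 → T1 → T1 → T2 → T3 → T3 → T1 → T1
ordered: ✗ — needs weakening: n, b, a, c, n1, b1, a1, d1, c1, e2, n2 unused
linear: ✗ — needs weakening: n, b, a, c, n1, b1, a1, d1, c1, e2, n2 unused
affine: ✓ — at most one use each (e, n, b, a, d, c, e1, n1, b1, a1, d1, c1, e2, n2)
relevant: ✗ — needs weakening: n, b, a, c, n1, b1, a1, d1, c1, e2, n2 unused
unrestricted: ✓ — simply typable at T3 → T3 → T3 → T1 → T1 → T2 → T3 → T3 → T1 → T1; W, C, E all held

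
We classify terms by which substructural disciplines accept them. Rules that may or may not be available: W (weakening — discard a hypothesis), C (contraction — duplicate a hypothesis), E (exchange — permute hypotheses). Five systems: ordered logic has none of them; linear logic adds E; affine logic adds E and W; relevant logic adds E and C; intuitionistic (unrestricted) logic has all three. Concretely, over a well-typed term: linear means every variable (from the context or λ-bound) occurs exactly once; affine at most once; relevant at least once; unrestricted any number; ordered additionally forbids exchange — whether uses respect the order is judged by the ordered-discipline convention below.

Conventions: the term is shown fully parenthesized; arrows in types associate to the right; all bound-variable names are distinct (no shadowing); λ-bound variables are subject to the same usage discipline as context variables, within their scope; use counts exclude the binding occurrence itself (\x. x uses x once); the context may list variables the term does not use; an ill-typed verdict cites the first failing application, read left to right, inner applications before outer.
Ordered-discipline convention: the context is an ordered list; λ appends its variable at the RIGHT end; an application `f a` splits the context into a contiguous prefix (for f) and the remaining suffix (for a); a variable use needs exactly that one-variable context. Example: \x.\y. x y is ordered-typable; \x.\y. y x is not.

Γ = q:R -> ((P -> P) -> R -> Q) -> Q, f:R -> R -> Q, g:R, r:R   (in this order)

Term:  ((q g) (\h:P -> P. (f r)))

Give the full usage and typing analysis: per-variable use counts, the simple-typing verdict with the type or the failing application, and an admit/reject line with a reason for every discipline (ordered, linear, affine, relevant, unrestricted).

counts: q ×1, f ×1, g ×1, r ×1, h (λ-bound) ×0
left-to-right use order: q, g, f, r
typing: well-typed — term : Q
ordered ✗ (needs weakening: h unused)
linear ✗ (needs weakening: h unused)
affine ✓ (q, f, g, r, h: no repeats, contraction unneeded)
relevant ✗ (needs weakening: h unused)
unrestricted ✓ (typability at Q is all that's needed)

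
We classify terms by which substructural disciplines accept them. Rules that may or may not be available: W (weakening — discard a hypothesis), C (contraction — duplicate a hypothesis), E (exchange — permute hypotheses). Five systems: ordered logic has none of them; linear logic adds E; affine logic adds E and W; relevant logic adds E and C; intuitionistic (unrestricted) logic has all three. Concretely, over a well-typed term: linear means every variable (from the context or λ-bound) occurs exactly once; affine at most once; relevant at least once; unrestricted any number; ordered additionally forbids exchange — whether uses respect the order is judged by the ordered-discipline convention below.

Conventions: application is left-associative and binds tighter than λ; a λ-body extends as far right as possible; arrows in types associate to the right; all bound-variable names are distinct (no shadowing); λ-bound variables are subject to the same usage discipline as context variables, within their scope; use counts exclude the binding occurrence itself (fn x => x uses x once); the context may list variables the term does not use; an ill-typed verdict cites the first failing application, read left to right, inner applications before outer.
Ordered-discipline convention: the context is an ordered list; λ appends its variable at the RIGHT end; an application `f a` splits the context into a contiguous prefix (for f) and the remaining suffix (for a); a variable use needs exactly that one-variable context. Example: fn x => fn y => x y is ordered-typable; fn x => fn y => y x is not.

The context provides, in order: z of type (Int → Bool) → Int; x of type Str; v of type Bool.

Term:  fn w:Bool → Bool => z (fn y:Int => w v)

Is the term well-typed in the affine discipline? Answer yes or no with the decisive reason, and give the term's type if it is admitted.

yes — z, x, v, w, y: no repeats, contraction unneeded; term : (Bool → Bool) → Int
use counts: z: 1×, x: 0×, v: 1×, w (λ-bound): 1×, y (λ-bound): 0×
left-to-right use order: z, w, v
typing: well-typed — term : (Bool → Bool) → Int
all disciplines: ordered ✗ | linear ✗ | affine ✓ | relevant ✗ | unrestricted ✓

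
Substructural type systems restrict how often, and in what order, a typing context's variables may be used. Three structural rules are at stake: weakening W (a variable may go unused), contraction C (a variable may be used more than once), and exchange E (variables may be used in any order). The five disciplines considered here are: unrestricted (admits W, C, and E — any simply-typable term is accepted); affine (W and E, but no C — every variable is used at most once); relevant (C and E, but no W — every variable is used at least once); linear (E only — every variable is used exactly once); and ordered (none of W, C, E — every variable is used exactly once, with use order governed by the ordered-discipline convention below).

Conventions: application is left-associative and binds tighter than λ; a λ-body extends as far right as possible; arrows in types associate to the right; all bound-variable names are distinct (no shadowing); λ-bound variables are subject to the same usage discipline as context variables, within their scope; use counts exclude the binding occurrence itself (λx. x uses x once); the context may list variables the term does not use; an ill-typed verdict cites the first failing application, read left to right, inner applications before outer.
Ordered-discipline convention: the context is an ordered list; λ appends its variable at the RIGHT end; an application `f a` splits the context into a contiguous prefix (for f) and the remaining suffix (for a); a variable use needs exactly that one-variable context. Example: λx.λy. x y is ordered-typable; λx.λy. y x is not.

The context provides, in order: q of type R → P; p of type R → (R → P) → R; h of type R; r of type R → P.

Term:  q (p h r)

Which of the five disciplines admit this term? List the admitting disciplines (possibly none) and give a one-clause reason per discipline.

admitting disciplines: ordered, linear, affine, relevant, unrestricted
use counts: q: 1, p: 1, h: 1, r: 1
use order (left to right): q, p, h, r
typing: well-typed at P
ordered: ✓ — q, p, h, r: once each, no exchange needed
linear: ✓ — each of q, p, h, r used exactly once
affine: ✓ — none of q, p, h, r used more than once
relevant: ✓ — q, p, h, r: all used, weakening unneeded
unrestricted: ✓ — typability at P is all that's needed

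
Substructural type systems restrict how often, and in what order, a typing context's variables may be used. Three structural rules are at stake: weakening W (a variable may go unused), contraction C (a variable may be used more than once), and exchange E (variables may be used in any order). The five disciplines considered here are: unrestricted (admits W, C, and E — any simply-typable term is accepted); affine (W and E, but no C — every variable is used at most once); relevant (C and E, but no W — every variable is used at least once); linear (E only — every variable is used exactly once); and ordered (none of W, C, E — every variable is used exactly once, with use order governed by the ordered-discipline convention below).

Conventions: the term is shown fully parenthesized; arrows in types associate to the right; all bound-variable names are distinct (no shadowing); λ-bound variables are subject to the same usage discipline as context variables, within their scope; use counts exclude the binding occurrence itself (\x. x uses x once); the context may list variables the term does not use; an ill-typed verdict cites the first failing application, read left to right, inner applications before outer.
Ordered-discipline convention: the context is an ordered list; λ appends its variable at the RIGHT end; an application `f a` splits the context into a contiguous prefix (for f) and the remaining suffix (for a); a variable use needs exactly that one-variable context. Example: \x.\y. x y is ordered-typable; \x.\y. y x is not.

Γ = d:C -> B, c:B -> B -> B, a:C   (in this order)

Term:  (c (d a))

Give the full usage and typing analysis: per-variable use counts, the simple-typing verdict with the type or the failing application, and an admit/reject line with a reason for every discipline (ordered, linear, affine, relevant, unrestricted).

variable uses: d: 1×, c: 1×, a: 1×
uses in reading order: c, d, a
typing: well-typed at B -> B
ordered: ✗, no contiguous prefix/suffix split fits c, d, a
linear: ✓, single use per variable (d, c, a)
affine: ✓, none of d, c, a used more than once
relevant: ✓, d, c, a: all used, weakening unneeded
unrestricted: ✓, well-typed at B -> B; no restrictions here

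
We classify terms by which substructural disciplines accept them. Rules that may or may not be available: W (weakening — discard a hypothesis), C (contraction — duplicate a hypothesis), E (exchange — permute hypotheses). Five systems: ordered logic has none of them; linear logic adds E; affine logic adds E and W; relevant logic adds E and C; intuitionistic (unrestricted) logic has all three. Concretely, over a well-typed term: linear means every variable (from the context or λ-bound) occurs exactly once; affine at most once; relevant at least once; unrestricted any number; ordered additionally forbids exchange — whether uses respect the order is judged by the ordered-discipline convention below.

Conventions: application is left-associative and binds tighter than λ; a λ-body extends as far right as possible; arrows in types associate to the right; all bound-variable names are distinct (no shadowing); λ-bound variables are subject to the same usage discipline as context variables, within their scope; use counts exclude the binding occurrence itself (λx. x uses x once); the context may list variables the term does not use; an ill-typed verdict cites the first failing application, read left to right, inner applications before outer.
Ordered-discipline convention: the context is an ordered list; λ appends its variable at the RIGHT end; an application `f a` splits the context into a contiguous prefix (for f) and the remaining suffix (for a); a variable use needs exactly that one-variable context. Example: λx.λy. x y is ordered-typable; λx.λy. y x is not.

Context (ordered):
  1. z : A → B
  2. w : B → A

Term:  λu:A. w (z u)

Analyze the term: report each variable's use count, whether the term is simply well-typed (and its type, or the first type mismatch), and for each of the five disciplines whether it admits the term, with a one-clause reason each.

variable uses: z: 1×; w: 1×; u (bound): 1×
order of uses: w, z, u
typing: well-typed — term : A → A
ordered ✗ (no contiguous prefix/suffix split fits w, z, u)
linear ✓ (each of z, w, u used exactly once)
affine ✓ (z, w, u: no repeats, contraction unneeded)
relevant ✓ (none of z, w, u goes unused)
unrestricted ✓ (simply typable at A → A; W, C, E all held)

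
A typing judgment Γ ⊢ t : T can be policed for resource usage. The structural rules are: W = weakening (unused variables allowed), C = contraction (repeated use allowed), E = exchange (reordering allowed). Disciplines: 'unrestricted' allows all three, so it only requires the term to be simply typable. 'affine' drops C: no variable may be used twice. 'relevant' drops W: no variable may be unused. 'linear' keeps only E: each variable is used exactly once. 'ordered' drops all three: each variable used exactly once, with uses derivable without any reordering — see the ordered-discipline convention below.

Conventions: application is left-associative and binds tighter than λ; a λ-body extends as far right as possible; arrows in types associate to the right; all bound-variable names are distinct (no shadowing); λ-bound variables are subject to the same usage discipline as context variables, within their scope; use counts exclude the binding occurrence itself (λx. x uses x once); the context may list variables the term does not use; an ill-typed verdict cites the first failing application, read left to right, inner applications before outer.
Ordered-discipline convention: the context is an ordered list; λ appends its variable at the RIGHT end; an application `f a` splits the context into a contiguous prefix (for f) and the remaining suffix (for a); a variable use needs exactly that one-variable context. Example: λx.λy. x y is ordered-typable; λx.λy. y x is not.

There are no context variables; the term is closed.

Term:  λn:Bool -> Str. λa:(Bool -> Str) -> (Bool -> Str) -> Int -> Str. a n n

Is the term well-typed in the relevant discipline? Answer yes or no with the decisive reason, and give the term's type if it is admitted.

yes — every one of n, a appears; term : (Bool -> Str) -> ((Bool -> Str) -> (Bool -> Str) -> Int -> Str) -> Int -> Str
counts: n [bound]=2; a [bound]=1
left-to-right use order: a, n, n
typing: ✓ — (Bool -> Str) -> ((Bool -> Str) -> (Bool -> Str) -> Int -> Str) -> Int -> Str
all disciplines: ordered ✗, linear ✗, affine ✗, relevant ✓, unrestricted ✓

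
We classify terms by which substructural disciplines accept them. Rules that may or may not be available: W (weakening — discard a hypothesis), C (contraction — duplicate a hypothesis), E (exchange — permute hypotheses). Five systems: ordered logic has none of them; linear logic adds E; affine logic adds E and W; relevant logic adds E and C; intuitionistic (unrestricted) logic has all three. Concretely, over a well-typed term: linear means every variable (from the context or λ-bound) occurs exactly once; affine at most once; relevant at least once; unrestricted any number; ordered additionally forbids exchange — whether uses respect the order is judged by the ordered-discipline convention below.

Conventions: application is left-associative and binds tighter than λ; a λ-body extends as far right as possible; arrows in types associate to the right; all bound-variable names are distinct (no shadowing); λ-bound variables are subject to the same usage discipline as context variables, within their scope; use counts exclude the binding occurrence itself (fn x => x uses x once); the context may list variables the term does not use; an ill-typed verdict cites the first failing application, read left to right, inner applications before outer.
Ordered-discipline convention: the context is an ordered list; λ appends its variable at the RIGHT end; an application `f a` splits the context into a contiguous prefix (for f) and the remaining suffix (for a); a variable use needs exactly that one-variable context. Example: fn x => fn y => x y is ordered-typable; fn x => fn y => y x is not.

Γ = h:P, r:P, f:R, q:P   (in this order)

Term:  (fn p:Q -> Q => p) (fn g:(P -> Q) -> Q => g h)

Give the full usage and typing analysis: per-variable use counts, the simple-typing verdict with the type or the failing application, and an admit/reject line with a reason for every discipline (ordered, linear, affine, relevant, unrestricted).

use counts: h: 1; r: 0; f: 0; q: 0; p [bound]: 1; g [bound]: 1
left-to-right use order: p, g, h
typing: ill-typed: an application expects P -> Q but receives P
ordered: ✗, the type mismatch rejects it
linear: ✗, not simply typable
affine: ✗, fails simple typing
relevant: ✗, a type mismatch blocks all five
unrestricted: ✗, the type mismatch rejects it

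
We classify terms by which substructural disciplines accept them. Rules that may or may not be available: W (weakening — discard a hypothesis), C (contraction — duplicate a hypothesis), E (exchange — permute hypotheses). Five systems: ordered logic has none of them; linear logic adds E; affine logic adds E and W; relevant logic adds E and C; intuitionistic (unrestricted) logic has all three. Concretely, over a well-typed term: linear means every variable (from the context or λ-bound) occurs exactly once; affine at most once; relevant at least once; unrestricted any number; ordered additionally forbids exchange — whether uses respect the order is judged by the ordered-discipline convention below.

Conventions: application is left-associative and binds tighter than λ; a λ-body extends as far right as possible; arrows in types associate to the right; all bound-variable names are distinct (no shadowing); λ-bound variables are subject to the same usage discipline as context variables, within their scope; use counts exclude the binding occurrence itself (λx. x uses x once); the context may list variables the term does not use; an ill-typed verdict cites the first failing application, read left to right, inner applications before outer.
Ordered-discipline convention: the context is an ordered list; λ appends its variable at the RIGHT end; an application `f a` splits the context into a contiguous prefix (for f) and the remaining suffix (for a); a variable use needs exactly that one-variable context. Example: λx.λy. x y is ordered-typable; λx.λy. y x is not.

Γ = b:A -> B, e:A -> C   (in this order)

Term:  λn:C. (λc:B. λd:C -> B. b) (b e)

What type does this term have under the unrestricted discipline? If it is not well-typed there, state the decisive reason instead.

not well-typed under unrestricted — fails simple typing
usage: b=2; e=1; n [bound]=0; c [bound]=0; d [bound]=0
order of uses: b, b, e
typing: ill-typed: a function awaiting A gets A -> C
per-discipline verdicts: ordered ✗, linear ✗, affine ✗, relevant ✗, unrestricted ✗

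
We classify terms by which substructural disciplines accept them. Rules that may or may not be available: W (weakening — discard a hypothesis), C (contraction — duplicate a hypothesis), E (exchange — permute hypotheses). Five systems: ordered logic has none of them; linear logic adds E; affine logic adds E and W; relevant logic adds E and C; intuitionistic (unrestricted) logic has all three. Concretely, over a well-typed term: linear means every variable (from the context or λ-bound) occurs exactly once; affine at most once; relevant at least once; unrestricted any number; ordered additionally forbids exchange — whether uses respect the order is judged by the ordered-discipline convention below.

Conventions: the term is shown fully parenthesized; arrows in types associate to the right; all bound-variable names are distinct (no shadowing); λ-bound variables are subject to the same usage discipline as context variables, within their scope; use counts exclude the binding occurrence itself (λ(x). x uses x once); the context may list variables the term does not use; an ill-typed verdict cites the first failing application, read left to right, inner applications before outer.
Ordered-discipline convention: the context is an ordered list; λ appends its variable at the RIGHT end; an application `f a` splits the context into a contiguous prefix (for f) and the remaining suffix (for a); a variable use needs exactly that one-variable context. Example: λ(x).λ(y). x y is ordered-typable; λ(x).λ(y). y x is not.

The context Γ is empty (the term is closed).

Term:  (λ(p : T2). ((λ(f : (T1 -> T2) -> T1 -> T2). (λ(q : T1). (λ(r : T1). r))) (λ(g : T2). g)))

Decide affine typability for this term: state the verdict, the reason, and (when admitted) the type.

no — not simply typable
counts: p [bound]: 0×; f [bound]: 0×; q [bound]: 0×; r [bound]: 1×; g [bound]: 1×
order of uses: r, g
typing: ill-typed: an application expects (T1 -> T2) -> T1 -> T2 but receives T2 -> T2
summary: ordered ✗, linear ✗, affine ✗, relevant ✗, unrestricted ✗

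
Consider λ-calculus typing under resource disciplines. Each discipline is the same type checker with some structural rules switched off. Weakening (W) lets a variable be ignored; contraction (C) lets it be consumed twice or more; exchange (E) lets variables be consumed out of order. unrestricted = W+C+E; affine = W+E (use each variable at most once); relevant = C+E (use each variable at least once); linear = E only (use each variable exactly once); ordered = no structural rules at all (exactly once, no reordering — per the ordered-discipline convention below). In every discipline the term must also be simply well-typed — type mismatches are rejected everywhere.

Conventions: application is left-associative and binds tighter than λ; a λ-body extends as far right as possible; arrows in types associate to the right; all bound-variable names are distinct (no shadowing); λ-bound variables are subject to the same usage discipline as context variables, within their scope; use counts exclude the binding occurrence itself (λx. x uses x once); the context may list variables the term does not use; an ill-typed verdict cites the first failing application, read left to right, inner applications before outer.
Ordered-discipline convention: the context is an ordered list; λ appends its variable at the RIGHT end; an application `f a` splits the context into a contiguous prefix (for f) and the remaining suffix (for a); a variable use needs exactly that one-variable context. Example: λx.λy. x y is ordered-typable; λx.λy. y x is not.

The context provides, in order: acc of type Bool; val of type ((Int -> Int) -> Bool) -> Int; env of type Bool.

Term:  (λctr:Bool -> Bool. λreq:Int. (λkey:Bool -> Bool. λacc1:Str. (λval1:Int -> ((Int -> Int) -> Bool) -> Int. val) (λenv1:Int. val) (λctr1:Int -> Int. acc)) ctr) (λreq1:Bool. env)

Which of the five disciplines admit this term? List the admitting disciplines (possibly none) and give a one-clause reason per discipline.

accepted by: unrestricted
counts: acc: 1×; val: 2×; env: 1×; ctr [bound]: 1×; req [bound]: 0×; key [bound]: 0×; acc1 [bound]: 0×; val1 [bound]: 0×; env1 [bound]: 0×; ctr1 [bound]: 0×; req1 [bound]: 0×
uses in reading order: val, val, acc, ctr, env
typing: well-typed at Int -> Str -> Int
ordered: ✗ — needs contraction — val ×2; req, key, acc1, val1, env1, ctr1, req1 left unused
linear: ✗ — needs contraction — val ×2; req, key, acc1, val1, env1, ctr1, req1 left unused
affine: ✗ — needs contraction — val ×2
relevant: ✗ — req, key, acc1, val1, env1, ctr1, req1 left unused
unrestricted: ✓ — simply typable at Int -> Str -> Int; W, C, E all held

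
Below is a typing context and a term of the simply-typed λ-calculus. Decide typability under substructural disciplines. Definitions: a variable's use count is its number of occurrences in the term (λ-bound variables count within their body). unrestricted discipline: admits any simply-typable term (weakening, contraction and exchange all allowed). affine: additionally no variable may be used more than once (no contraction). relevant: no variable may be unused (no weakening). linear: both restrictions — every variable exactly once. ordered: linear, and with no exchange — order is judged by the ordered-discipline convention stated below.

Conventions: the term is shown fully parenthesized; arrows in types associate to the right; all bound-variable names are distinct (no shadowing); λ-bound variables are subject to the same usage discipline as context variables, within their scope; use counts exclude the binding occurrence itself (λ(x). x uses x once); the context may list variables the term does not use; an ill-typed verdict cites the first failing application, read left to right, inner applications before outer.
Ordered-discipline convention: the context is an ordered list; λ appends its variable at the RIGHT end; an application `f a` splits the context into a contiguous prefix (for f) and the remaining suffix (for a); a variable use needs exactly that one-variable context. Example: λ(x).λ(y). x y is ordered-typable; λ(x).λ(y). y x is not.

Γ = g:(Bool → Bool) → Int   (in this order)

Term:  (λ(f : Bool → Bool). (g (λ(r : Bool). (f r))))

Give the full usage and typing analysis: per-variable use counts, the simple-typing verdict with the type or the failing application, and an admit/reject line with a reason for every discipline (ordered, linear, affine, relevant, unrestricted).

usage: g: 1×, f (λ-bound): 1×, r (λ-bound): 1×
order of uses: g, f, r
typing: well-typed at (Bool → Bool) → Int
ordered: ✓ — g, f, r once each; derivable with no W/C/E
linear: ✓ — single use per variable (g, f, r)
affine: ✓ — no duplicate uses among g, f, r
relevant: ✓ — every one of g, f, r appears
unrestricted: ✓ — type-checks ((Bool → Bool) → Int) and nothing is barred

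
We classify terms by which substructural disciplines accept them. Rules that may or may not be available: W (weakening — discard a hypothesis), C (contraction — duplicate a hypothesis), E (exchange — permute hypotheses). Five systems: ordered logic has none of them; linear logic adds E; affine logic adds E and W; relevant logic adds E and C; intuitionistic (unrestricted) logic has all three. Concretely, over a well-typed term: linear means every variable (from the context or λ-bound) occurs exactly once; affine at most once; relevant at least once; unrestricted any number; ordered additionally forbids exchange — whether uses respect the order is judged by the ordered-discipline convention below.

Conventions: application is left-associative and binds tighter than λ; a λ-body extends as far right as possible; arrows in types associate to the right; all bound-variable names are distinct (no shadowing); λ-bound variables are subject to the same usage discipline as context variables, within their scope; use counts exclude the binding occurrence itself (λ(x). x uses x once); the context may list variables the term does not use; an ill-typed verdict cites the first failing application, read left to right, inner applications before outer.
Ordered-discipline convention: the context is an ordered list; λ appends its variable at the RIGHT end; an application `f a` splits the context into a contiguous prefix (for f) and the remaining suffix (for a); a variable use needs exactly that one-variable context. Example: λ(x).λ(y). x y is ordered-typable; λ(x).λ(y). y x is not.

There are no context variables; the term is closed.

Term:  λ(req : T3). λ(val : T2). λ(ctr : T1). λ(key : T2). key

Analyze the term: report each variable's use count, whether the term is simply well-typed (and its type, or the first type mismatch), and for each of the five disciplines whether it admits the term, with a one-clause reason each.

variable uses: req (λ-bound) ×0; val (λ-bound) ×0; ctr (λ-bound) ×0; key (λ-bound) ×1
left-to-right use order: key
typing: ✓ — T3 → T2 → T1 → T2 → T2
ordered: ✗, unused: req, val, ctr — weakening required
linear: ✗, unused: req, val, ctr — weakening required
affine: ✓, at most one use each (req, val, ctr, key)
relevant: ✗, unused: req, val, ctr — weakening required
unrestricted: ✓, simply typable at T3 → T2 → T1 → T2 → T2; W, C, E all held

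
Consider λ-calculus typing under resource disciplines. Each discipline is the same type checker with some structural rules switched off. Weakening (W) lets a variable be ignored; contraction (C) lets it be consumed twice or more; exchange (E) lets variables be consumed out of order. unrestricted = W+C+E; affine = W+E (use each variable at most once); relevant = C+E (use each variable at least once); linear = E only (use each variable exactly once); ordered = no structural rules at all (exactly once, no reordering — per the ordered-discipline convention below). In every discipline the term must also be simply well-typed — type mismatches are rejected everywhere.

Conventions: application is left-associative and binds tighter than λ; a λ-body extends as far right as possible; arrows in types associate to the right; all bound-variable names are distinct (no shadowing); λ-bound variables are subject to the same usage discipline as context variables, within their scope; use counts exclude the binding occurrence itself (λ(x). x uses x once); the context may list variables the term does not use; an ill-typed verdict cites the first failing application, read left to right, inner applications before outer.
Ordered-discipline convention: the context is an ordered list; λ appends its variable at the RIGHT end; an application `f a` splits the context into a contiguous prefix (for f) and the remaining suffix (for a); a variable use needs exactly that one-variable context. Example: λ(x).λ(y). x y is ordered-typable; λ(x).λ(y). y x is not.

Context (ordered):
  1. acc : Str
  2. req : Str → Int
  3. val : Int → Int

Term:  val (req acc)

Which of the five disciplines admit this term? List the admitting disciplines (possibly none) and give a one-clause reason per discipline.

admitted by: linear, affine, relevant, unrestricted
counts: acc ×1, req ×1, val ×1
use order (left to right): val, req, acc
typing: the term checks, with type Int
ordered ✗ (needs exchange: uses follow val, req, acc)
linear ✓ (single use per variable (acc, req, val))
affine ✓ (acc, req, val: no repeats, contraction unneeded)
relevant ✓ (acc, req, val: all used, weakening unneeded)
unrestricted ✓ (simply typable at Int; W, C, E all held)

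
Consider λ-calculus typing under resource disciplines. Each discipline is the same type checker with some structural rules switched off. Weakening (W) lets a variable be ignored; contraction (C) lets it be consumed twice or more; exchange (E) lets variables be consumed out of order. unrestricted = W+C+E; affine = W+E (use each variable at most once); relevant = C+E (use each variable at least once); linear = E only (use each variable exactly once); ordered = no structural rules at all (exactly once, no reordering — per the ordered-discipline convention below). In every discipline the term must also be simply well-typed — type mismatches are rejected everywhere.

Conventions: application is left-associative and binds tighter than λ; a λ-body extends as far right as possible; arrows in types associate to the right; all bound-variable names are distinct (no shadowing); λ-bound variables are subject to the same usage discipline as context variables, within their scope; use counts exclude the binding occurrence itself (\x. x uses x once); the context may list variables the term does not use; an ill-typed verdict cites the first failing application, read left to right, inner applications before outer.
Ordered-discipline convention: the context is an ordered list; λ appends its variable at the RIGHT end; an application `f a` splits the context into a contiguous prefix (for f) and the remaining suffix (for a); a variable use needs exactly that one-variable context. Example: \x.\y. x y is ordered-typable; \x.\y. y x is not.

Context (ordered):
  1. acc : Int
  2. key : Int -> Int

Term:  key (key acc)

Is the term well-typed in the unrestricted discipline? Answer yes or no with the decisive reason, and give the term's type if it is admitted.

yes — type-checks (Int) and nothing is barred; term : Int
counts: acc: 1×; key: 2×
left-to-right use order: key, key, acc
typing: the term checks, with type Int
summary: ordered ✗, linear ✗, affine ✗, relevant ✓, unrestricted ✓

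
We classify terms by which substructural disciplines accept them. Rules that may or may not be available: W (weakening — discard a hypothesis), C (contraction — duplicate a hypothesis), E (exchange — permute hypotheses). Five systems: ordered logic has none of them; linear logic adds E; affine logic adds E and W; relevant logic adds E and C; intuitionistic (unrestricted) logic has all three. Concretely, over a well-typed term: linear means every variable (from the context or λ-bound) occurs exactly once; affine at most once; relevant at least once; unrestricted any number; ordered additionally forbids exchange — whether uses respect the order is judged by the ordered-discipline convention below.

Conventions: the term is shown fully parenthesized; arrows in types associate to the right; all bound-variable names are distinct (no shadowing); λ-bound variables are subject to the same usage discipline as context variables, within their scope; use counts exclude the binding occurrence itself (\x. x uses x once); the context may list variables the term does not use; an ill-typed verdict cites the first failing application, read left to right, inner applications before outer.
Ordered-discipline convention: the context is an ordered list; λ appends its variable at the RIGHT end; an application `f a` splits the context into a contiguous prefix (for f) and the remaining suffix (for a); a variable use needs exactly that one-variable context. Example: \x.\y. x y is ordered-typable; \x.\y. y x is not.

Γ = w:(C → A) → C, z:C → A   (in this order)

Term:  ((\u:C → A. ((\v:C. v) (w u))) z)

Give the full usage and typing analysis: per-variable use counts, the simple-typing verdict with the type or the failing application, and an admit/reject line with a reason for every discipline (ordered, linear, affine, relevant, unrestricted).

counts: w: 1×; z: 1×; u (bound): 1×; v (bound): 1×
use order (left to right): v, w, u, z
typing: the term checks, with type C
ordered: ✓, w, z, u, v: once each, no exchange needed
linear: ✓, single use per variable (w, z, u, v)
affine: ✓, no duplicate uses among w, z, u, v
relevant: ✓, w, z, u, v: all used, weakening unneeded
unrestricted: ✓, simply typable at C; W, C, E all held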